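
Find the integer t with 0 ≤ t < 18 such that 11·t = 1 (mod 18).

5

By the extended Euclidean algorithm:
18 = 1·11 + 7
11 = 1·7 + 4
7 = 1·4 + 3
4 = 1·3 + 1
3 = 3·1 + 0
gcd(11, 18) = 1, so the inverse exists.
Back-substitute for 1:
1 = 1·4 − 1·3
  = −1·7 + 2·4
  = 2·11 − 3·7
  = −3·18 + 5·11
So 11⁻¹ ≡ 5 (mod 18).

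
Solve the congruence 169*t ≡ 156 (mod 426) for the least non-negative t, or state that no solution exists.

gcd(169, 426) = 1, so a unique solution mod 426 exists.
169⁻¹ ≡ 121 (mod 426).
t ≡ 121*156 ≡ 132 (mod 426).

132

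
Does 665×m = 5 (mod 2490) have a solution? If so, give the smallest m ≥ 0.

gcd(665, 2490) = 5, and 5 | 5, so solutions exist.
Divide through by 5: 133×m = 1 (mod 498).
133⁻¹ ≡ 337 (mod 498).
m ≡ 337×1 ≡ 337 (mod 498).
The smallest non-negative solution is m = 337.

337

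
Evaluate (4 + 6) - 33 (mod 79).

4 + 6 = 10
10 - 33 = -23 ≡ 56 (mod 79)

56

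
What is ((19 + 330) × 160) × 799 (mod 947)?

149

19 + 330 = 349
349 × 160 = 55840 ≡ 914 (mod 947)
914 × 799 = 730286 ≡ 149 (mod 947)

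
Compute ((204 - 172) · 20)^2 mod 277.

194

204 - 172 = 32
32 · 20 = 640 ≡ 86 (mod 277)
(86)^2 ≡ 194 (mod 277)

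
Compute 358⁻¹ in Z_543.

226

Apply the Euclidean algorithm and back-substitute:
543 = 1·358 + 185
358 = 1·185 + 173
185 = 1·173 + 12
173 = 14·12 + 5
12 = 2·5 + 2
5 = 2·2 + 1
2 = 2·1 + 0
gcd(358, 543) = 1, so the inverse exists.
Back-substitute for 1:
1 = 1·5 − 2·2
  = −2·12 + 5·5
  = 5·173 − 72·12
  = −72·185 + 77·173
  = 77·358 − 149·185
  = −149·543 + 226·358
So 358⁻¹ ≡ 226 (mod 543).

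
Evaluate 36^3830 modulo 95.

6

36^1 ≡ 36 (mod 95)
36^2 ≡ 36^2 = 1296 ≡ 61 (mod 95)
36^4 ≡ 61^2 = 3721 ≡ 16 (mod 95)
36^8 ≡ 16^2 = 256 ≡ 66 (mod 95)
36^16 ≡ 66^2 = 4356 ≡ 81 (mod 95)
36^32 ≡ 81^2 = 6561 ≡ 6 (mod 95)
36^64 ≡ 6^2 = 36 (mod 95)
36^128 ≡ 36^2 = 1296 ≡ 61 (mod 95)
36^256 ≡ 61^2 = 3721 ≡ 16 (mod 95)
36^512 ≡ 16^2 = 256 ≡ 66 (mod 95)
36^1024 ≡ 66^2 = 4356 ≡ 81 (mod 95)
36^2048 ≡ 81^2 = 6561 ≡ 6 (mod 95)
36^3830 = 36^2048 · 36^1024 · 36^512 · 36^128 · 36^64 · 36^32 · 36^16 · 36^4 · 36^2 ≡ 6 · 81 · 66 · 61 · 36 · 6 · 81 · 16 · 61 (mod 95).
Accumulate the product:
6 · 81 = 486 ≡ 11
11 · 66 = 726 ≡ 61
61 · 61 = 3721 ≡ 16
16 · 36 = 576 ≡ 6
6 · 6 = 36
36 · 81 = 2916 ≡ 66
66 · 16 = 1056 ≡ 11
11 · 61 = 671 ≡ 6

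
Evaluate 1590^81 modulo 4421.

81 in binary is 1010001, i.e. 81 = 64 + 16 + 1.
1590^1 ≡ 1590 (mod 4421)
1590^2 ≡ 1590^2 = 2528100 ≡ 3709 (mod 4421)
1590^4 ≡ 3709^2 = 13756681 ≡ 2950 (mod 4421)
1590^8 ≡ 2950^2 = 8702500 ≡ 1972 (mod 4421)
1590^16 ≡ 1972^2 = 3888784 ≡ 2725 (mod 4421)
1590^32 ≡ 2725^2 = 7425625 ≡ 2766 (mod 4421)
1590^64 ≡ 2766^2 = 7650756 ≡ 2426 (mod 4421)
1590^81 = 1590^64 * 1590^16 * 1590^1 ≡ 2426 * 2725 * 1590 (mod 4421).
Accumulate the product:
2426 * 2725 = 6610850 ≡ 1455
1455 * 1590 = 2313450 ≡ 1267

1267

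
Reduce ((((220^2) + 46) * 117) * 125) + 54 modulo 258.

(220)^2 ≡ 154 (mod 258)
154 + 46 = 200
200 * 117 = 23400 ≡ 180 (mod 258)
180 * 125 = 22500 ≡ 54 (mod 258)
54 + 54 = 108

108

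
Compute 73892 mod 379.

366

73892 = 194*379 + 366, so 73892 ≡ 366 (mod 379).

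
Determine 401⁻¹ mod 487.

470

By the extended Euclidean algorithm:
487 = 1·401 + 86
401 = 4·86 + 57
86 = 1·57 + 29
57 = 1·29 + 28
29 = 1·28 + 1
28 = 28·1 + 0
gcd(401, 487) = 1, so the inverse exists.
Back-substitute for 1:
1 = 1·29 − 1·28
  = −1·57 + 2·29
  = 2·86 − 3·57
  = −3·401 + 14·86
  = 14·487 − 17·401
So 401⁻¹ ≡ −17 ≡ 470 (mod 487).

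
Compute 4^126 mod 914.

746

Compute successive squares:
126 in binary is 1111110, i.e. 126 = 64 + 32 + 16 + 8 + 4 + 2.
4^1 ≡ 4 (mod 914)
4^2 ≡ 4^2 = 16 (mod 914)
4^4 ≡ 16^2 = 256 (mod 914)
4^8 ≡ 256^2 = 65536 ≡ 642 (mod 914)
4^16 ≡ 642^2 = 412164 ≡ 864 (mod 914)
4^32 ≡ 864^2 = 746496 ≡ 672 (mod 914)
4^64 ≡ 672^2 = 451584 ≡ 68 (mod 914)
4^126 = 4^64 × 4^32 × 4^16 × 4^8 × 4^4 × 4^2 ≡ 68 × 672 × 864 × 642 × 256 × 16 (mod 914).
Accumulate the product:
68 × 672 = 45696 ≡ 910
910 × 864 = 786240 ≡ 200
200 × 642 = 128400 ≡ 440
440 × 256 = 112640 ≡ 218
218 × 16 = 3488 ≡ 746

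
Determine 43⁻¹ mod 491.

354

491 = 11×43 + 18
43 = 2×18 + 7
18 = 2×7 + 4
7 = 1×4 + 3
4 = 1×3 + 1
3 = 3×1 + 0
gcd(43, 491) = 1, so the inverse exists.
Back-substitute for 1:
1 = 1×4 − 1×3
  = −1×7 + 2×4
  = 2×18 − 5×7
  = −5×43 + 12×18
  = 12×491 − 137×43
So 43⁻¹ ≡ −137 ≡ 354 (mod 491).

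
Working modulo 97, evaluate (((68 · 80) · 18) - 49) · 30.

37

68 · 80 = 5440 ≡ 8 (mod 97)
8 · 18 = 144 ≡ 47 (mod 97)
47 - 49 = -2 ≡ 95 (mod 97)
95 · 30 = 2850 ≡ 37 (mod 97)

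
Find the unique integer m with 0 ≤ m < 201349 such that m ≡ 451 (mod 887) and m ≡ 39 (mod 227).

887⁻¹ mod 227: 887×54 ≡ 1 (mod 227), so 887⁻¹ ≡ 54.
m = 451 + 887×((39 − 451)×54 mod 227) = 451 + 887×225 = 200026.

200026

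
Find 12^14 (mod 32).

0

14 in binary is 1110, i.e. 14 = 8 + 4 + 2.
12^1 ≡ 12 (mod 32)
12^2 ≡ 12^2 = 144 ≡ 16 (mod 32)
12^4 ≡ 16^2 = 256 ≡ 0 (mod 32)
12^8 ≡ 0^2 = 0 (mod 32)
12^14 = 12^8 * 12^4 * 12^2 ≡ 0 * 0 * 16 (mod 32).
Accumulate the product:
0 * 0 = 0
0 * 16 = 0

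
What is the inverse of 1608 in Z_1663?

514

By the extended Euclidean algorithm:
1663 = 1*1608 + 55
1608 = 29*55 + 13
55 = 4*13 + 3
13 = 4*3 + 1
3 = 3*1 + 0
gcd(1608, 1663) = 1, so the inverse exists.
Back-substitute for 1:
1 = 1*13 − 4*3
  = −4*55 + 17*13
  = 17*1608 − 497*55
  = −497*1663 + 514*1608
So 1608⁻¹ ≡ 514 (mod 1663).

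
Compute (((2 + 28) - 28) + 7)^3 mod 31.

16

2 + 28 = 30
30 - 28 = 2
2 + 7 = 9
(9)^3 ≡ 16 (mod 31)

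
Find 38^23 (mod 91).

23 in binary is 10111, i.e. 23 = 16 + 4 + 2 + 1.
38^1 ≡ 38 (mod 91)
38^2 ≡ 38^2 = 1444 ≡ 79 (mod 91)
38^4 ≡ 79^2 = 6241 ≡ 53 (mod 91)
38^8 ≡ 53^2 = 2809 ≡ 79 (mod 91)
38^16 ≡ 79^2 = 6241 ≡ 53 (mod 91)
38^23 = 38^16 · 38^4 · 38^2 · 38^1 ≡ 53 · 53 · 79 · 38 (mod 91).
Accumulate the product:
53 · 53 = 2809 ≡ 79
79 · 79 = 6241 ≡ 53
53 · 38 = 2014 ≡ 12

12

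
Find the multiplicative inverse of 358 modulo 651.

631

Apply the Euclidean algorithm and back-substitute:
651 = 1×358 + 293
358 = 1×293 + 65
293 = 4×65 + 33
65 = 1×33 + 32
33 = 1×32 + 1
32 = 32×1 + 0
gcd(358, 651) = 1, so the inverse exists.
Bézout: 1 = 11×651 − 20×358.
So 358⁻¹ ≡ −20 ≡ 631 (mod 651).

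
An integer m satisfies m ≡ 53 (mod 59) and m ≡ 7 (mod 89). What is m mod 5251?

2944

59⁻¹ mod 89: 59·86 ≡ 1 (mod 89), so 59⁻¹ ≡ 86.
m = 53 + 59·((7 − 53)·86 mod 89) = 53 + 59·49 = 2944.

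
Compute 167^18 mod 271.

18 in binary is 10010, i.e. 18 = 16 + 2.
167^1 ≡ 167 (mod 271)
167^2 ≡ 167^2 = 27889 ≡ 247 (mod 271)
167^4 ≡ 247^2 = 61009 ≡ 34 (mod 271)
167^8 ≡ 34^2 = 1156 ≡ 72 (mod 271)
167^16 ≡ 72^2 = 5184 ≡ 35 (mod 271)
167^18 = 167^16 * 167^2 ≡ 35 * 247 (mod 271).
35 * 247 = 8645 ≡ 244 (mod 271).

244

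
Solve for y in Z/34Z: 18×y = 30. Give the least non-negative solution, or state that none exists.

gcd(18, 34) = 2, and 2 | 30, so solutions exist.
Divide through by 2: 9×y ≡ 15 (mod 17).
9⁻¹ ≡ 2 (mod 17).
y ≡ 2×15 ≡ 13 (mod 17).
The smallest non-negative solution is y = 13.

13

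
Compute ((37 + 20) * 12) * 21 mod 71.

22

37 + 20 = 57
57 * 12 = 684 ≡ 45 (mod 71)
45 * 21 = 945 ≡ 22 (mod 71)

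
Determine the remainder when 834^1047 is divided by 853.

541

Compute successive squares:
1047 in binary is 10000010111, i.e. 1047 = 1024 + 16 + 4 + 2 + 1.
834^1 ≡ 834 (mod 853)
834^2 ≡ 834^2 = 695556 ≡ 361 (mod 853)
834^4 ≡ 361^2 = 130321 ≡ 665 (mod 853)
834^8 ≡ 665^2 = 442225 ≡ 371 (mod 853)
834^16 ≡ 371^2 = 137641 ≡ 308 (mod 853)
834^32 ≡ 308^2 = 94864 ≡ 181 (mod 853)
834^64 ≡ 181^2 = 32761 ≡ 347 (mod 853)
834^128 ≡ 347^2 = 120409 ≡ 136 (mod 853)
834^256 ≡ 136^2 = 18496 ≡ 583 (mod 853)
834^512 ≡ 583^2 = 339889 ≡ 395 (mod 853)
834^1024 ≡ 395^2 = 156025 ≡ 779 (mod 853)
834^1047 = 834^1024 × 834^16 × 834^4 × 834^2 × 834^1 ≡ 779 × 308 × 665 × 361 × 834 (mod 853).
Accumulate the product:
779 × 308 = 239932 ≡ 239
239 × 665 = 158935 ≡ 277
277 × 361 = 99997 ≡ 196
196 × 834 = 163464 ≡ 541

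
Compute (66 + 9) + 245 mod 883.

320

66 + 9 = 75
75 + 245 = 320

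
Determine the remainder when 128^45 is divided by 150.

68

Compute successive squares:
45 in binary is 101101, i.e. 45 = 32 + 8 + 4 + 1.
128^1 ≡ 128 (mod 150)
128^2 ≡ 128^2 = 16384 ≡ 34 (mod 150)
128^4 ≡ 34^2 = 1156 ≡ 106 (mod 150)
128^8 ≡ 106^2 = 11236 ≡ 136 (mod 150)
128^16 ≡ 136^2 = 18496 ≡ 46 (mod 150)
128^32 ≡ 46^2 = 2116 ≡ 16 (mod 150)
128^45 = 128^32 × 128^8 × 128^4 × 128^1 ≡ 16 × 136 × 106 × 128 (mod 150).
Accumulate the product:
16 × 136 = 2176 ≡ 76
76 × 106 = 8056 ≡ 106
106 × 128 = 13568 ≡ 68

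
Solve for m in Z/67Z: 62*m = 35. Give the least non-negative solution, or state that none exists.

gcd(62, 67) = 1, so a unique solution mod 67 exists.
62⁻¹ ≡ 40 (mod 67).
m ≡ 40*35 ≡ 60 (mod 67).

60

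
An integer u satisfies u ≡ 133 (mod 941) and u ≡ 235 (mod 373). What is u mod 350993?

941⁻¹ mod 373: 941*44 ≡ 1 (mod 373), so 941⁻¹ ≡ 44.
u = 133 + 941*((235 − 133)*44 mod 373) = 133 + 941*12 = 11425.
Check: 11425 mod 941 = 133, 11425 mod 373 = 235. ✓

11425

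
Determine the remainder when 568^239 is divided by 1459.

1251

By square-and-multiply:
239 in binary is 11101111, i.e. 239 = 128 + 64 + 32 + 8 + 4 + 2 + 1.
568^1 ≡ 568 (mod 1459)
568^2 ≡ 568^2 = 322624 ≡ 185 (mod 1459)
568^4 ≡ 185^2 = 34225 ≡ 668 (mod 1459)
568^8 ≡ 668^2 = 446224 ≡ 1229 (mod 1459)
568^16 ≡ 1229^2 = 1510441 ≡ 376 (mod 1459)
568^32 ≡ 376^2 = 141376 ≡ 1312 (mod 1459)
568^64 ≡ 1312^2 = 1721344 ≡ 1183 (mod 1459)
568^128 ≡ 1183^2 = 1399489 ≡ 308 (mod 1459)
568^239 = 568^128 × 568^64 × 568^32 × 568^8 × 568^4 × 568^2 × 568^1 ≡ 308 × 1183 × 1312 × 1229 × 668 × 185 × 568 (mod 1459).
Accumulate the product:
308 × 1183 = 364364 ≡ 1073
1073 × 1312 = 1407776 ≡ 1300
1300 × 1229 = 1597700 ≡ 95
95 × 668 = 63460 ≡ 723
723 × 185 = 133755 ≡ 986
986 × 568 = 560048 ≡ 1251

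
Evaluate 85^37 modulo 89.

11

Using repeated squaring:
37 in binary is 100101, i.e. 37 = 32 + 4 + 1.
85^1 ≡ 85 (mod 89)
85^2 ≡ 85^2 = 7225 ≡ 16 (mod 89)
85^4 ≡ 16^2 = 256 ≡ 78 (mod 89)
85^8 ≡ 78^2 = 6084 ≡ 32 (mod 89)
85^16 ≡ 32^2 = 1024 ≡ 45 (mod 89)
85^32 ≡ 45^2 = 2025 ≡ 67 (mod 89)
85^37 = 85^32 × 85^4 × 85^1 ≡ 67 × 78 × 85 (mod 89).
Accumulate the product:
67 × 78 = 5226 ≡ 64
64 × 85 = 5440 ≡ 11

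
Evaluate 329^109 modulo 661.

109 in binary is 1101101, i.e. 109 = 64 + 32 + 8 + 4 + 1.
329^1 ≡ 329 (mod 661)
329^2 ≡ 329^2 = 108241 ≡ 498 (mod 661)
329^4 ≡ 498^2 = 248004 ≡ 129 (mod 661)
329^8 ≡ 129^2 = 16641 ≡ 116 (mod 661)
329^16 ≡ 116^2 = 13456 ≡ 236 (mod 661)
329^32 ≡ 236^2 = 55696 ≡ 172 (mod 661)
329^64 ≡ 172^2 = 29584 ≡ 500 (mod 661)
329^109 = 329^64 × 329^32 × 329^8 × 329^4 × 329^1 ≡ 500 × 172 × 116 × 129 × 329 (mod 661).
Accumulate the product:
500 × 172 = 86000 ≡ 70
70 × 116 = 8120 ≡ 188
188 × 129 = 24252 ≡ 456
456 × 329 = 150024 ≡ 638

638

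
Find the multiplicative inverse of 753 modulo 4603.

By the extended Euclidean algorithm:
4603 = 6×753 + 85
753 = 8×85 + 73
85 = 1×73 + 12
73 = 6×12 + 1
12 = 12×1 + 0
gcd(753, 4603) = 1, so the inverse exists.
Back-substitute for 1:
1 = 1×73 − 6×12
  = −6×85 + 7×73
  = 7×753 − 62×85
  = −62×4603 + 379×753
So 753⁻¹ ≡ 379 (mod 4603).

379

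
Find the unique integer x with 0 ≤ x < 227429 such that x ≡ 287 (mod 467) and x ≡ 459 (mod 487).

178214

467⁻¹ mod 487: 467·73 ≡ 1 (mod 487), so 467⁻¹ ≡ 73.
x = 287 + 467·((459 − 287)·73 mod 487) = 287 + 467·381 = 178214.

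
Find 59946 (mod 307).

59946 = 195·307 + 81, so 59946 ≡ 81 (mod 307).

81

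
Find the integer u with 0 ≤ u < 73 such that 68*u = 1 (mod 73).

Apply the Euclidean algorithm and back-substitute:
73 = 1×68 + 5
68 = 13×5 + 3
5 = 1×3 + 2
3 = 1×2 + 1
2 = 2×1 + 0
gcd(68, 73) = 1, so the inverse exists.
Back-substitute for 1:
1 = 1×3 − 1×2
  = −1×5 + 2×3
  = 2×68 − 27×5
  = −27×73 + 29×68
So 68⁻¹ ≡ 29 (mod 73).

29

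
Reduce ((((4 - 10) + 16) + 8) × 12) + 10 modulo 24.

4 - 10 = -6 ≡ 18 (mod 24)
18 + 16 = 34 ≡ 10 (mod 24)
10 + 8 = 18
18 × 12 = 216 ≡ 0 (mod 24)
0 + 10 = 10

10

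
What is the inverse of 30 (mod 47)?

Run the extended Euclidean algorithm:
47 = 1·30 + 17
30 = 1·17 + 13
17 = 1·13 + 4
13 = 3·4 + 1
4 = 4·1 + 0
gcd(30, 47) = 1, so the inverse exists.
Bézout: 1 = −7·47 + 11·30.
So 30⁻¹ ≡ 11 (mod 47).

11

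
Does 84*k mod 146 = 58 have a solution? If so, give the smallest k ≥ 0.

gcd(84, 146) = 2, and 2 | 58, so solutions exist.
Divide through by 2: 42*k = 29 (mod 73).
42⁻¹ ≡ 40 (mod 73).
k ≡ 40*29 ≡ 65 (mod 73).
The smallest non-negative solution is k = 65.

65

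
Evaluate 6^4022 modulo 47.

42

Using repeated squaring:
4022 in binary is 111110110110, i.e. 4022 = 2048 + 1024 + 512 + 256 + 128 + 32 + 16 + 4 + 2.
6^1 ≡ 6 (mod 47)
6^2 ≡ 6^2 = 36 (mod 47)
6^4 ≡ 36^2 = 1296 ≡ 27 (mod 47)
6^8 ≡ 27^2 = 729 ≡ 24 (mod 47)
6^16 ≡ 24^2 = 576 ≡ 12 (mod 47)
6^32 ≡ 12^2 = 144 ≡ 3 (mod 47)
6^64 ≡ 3^2 = 9 (mod 47)
6^128 ≡ 9^2 = 81 ≡ 34 (mod 47)
6^256 ≡ 34^2 = 1156 ≡ 28 (mod 47)
6^512 ≡ 28^2 = 784 ≡ 32 (mod 47)
6^1024 ≡ 32^2 = 1024 ≡ 37 (mod 47)
6^2048 ≡ 37^2 = 1369 ≡ 6 (mod 47)
6^4022 = 6^2048 × 6^1024 × 6^512 × 6^256 × 6^128 × 6^32 × 6^16 × 6^4 × 6^2 ≡ 6 × 37 × 32 × 28 × 34 × 3 × 12 × 27 × 36 (mod 47).
Accumulate the product:
6 × 37 = 222 ≡ 34
34 × 32 = 1088 ≡ 7
7 × 28 = 196 ≡ 8
8 × 34 = 272 ≡ 37
37 × 3 = 111 ≡ 17
17 × 12 = 204 ≡ 16
16 × 27 = 432 ≡ 9
9 × 36 = 324 ≡ 42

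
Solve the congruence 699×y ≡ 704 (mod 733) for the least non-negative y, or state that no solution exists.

238

gcd(699, 733) = 1, so a unique solution mod 733 exists.
699⁻¹ ≡ 194 (mod 733).
y ≡ 194×704 ≡ 238 (mod 733).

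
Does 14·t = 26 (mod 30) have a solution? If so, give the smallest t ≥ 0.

gcd(14, 30) = 2, and 2 | 26, so solutions exist.
Divide through by 2: 7·t ≡ 13 mod 15.
7⁻¹ ≡ 13 (mod 15).
t ≡ 13·13 ≡ 4 (mod 15).
The smallest non-negative solution is t = 4.

4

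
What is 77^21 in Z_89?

12

Using repeated squaring:
21 in binary is 10101, i.e. 21 = 16 + 4 + 1.
77^1 ≡ 77 (mod 89)
77^2 ≡ 77^2 = 5929 ≡ 55 (mod 89)
77^4 ≡ 55^2 = 3025 ≡ 88 (mod 89)
77^8 ≡ 88^2 = 7744 ≡ 1 (mod 89)
77^16 ≡ 1^2 = 1 (mod 89)
77^21 = 77^16 · 77^4 · 77^1 ≡ 1 · 88 · 77 (mod 89).
Accumulate the product:
1 · 88 = 88
88 · 77 = 6776 ≡ 12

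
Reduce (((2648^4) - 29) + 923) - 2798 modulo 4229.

861

(2648)^4 ≡ 2765 (mod 4229)
2765 - 29 = 2736
2736 + 923 = 3659
3659 - 2798 = 861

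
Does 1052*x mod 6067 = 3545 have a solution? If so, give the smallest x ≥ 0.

6030

gcd(1052, 6067) = 1, so a unique solution mod 6067 exists.
1052⁻¹ ≡ 421 (mod 6067).
x ≡ 421*3545 ≡ 6030 (mod 6067).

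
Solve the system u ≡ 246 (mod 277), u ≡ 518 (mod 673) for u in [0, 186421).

277⁻¹ mod 673: 277*328 ≡ 1 (mod 673), so 277⁻¹ ≡ 328.
u = 246 + 277*((518 − 246)*328 mod 673) = 246 + 277*380 = 105506.

105506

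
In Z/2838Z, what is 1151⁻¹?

Apply the Euclidean algorithm and back-substitute:
2838 = 2*1151 + 536
1151 = 2*536 + 79
536 = 6*79 + 62
79 = 1*62 + 17
62 = 3*17 + 11
17 = 1*11 + 6
11 = 1*6 + 5
6 = 1*5 + 1
5 = 5*1 + 0
gcd(1151, 2838) = 1, so the inverse exists.
Back-substitute for 1:
1 = 1*6 − 1*5
  = −1*11 + 2*6
  = 2*17 − 3*11
  = −3*62 + 11*17
  = 11*79 − 14*62
  = −14*536 + 95*79
  = 95*1151 − 204*536
  = −204*2838 + 503*1151
So 1151⁻¹ ≡ 503 (mod 2838).

503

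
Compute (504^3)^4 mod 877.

(504)^3 ≡ 481 (mod 877)
(481)^4 ≡ 702 (mod 877)

702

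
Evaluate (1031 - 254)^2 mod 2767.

1031 - 254 = 777
(777)^2 ≡ 523 (mod 2767)

523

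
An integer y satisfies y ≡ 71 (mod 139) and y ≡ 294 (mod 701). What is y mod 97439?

139⁻¹ mod 701: 139*116 ≡ 1 (mod 701), so 139⁻¹ ≡ 116.
y = 71 + 139*((294 − 71)*116 mod 701) = 71 + 139*632 = 87919.

87919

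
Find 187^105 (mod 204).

187

105 in binary is 1101001, i.e. 105 = 64 + 32 + 8 + 1.
187^1 ≡ 187 (mod 204)
187^2 ≡ 187^2 = 34969 ≡ 85 (mod 204)
187^4 ≡ 85^2 = 7225 ≡ 85 (mod 204)
187^8 ≡ 85^2 = 7225 ≡ 85 (mod 204)
187^16 ≡ 85^2 = 7225 ≡ 85 (mod 204)
187^32 ≡ 85^2 = 7225 ≡ 85 (mod 204)
187^64 ≡ 85^2 = 7225 ≡ 85 (mod 204)
187^105 = 187^64 × 187^32 × 187^8 × 187^1 ≡ 85 × 85 × 85 × 187 (mod 204).
Accumulate the product:
85 × 85 = 7225 ≡ 85
85 × 85 = 7225 ≡ 85
85 × 187 = 15895 ≡ 187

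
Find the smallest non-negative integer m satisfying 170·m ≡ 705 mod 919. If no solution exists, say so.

788

gcd(170, 919) = 1, so a unique solution mod 919 exists.
170⁻¹ ≡ 546 (mod 919).
m ≡ 546·705 ≡ 788 (mod 919).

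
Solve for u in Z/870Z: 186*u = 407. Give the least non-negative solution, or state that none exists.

no solution

gcd(186, 870) = 6, and 6 does not divide 407.
So the congruence has no solution.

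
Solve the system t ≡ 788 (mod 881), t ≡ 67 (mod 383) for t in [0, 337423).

881⁻¹ mod 383: 881*10 ≡ 1 (mod 383), so 881⁻¹ ≡ 10.
t = 788 + 881*((67 − 788)*10 mod 383) = 788 + 881*67 = 59815.

59815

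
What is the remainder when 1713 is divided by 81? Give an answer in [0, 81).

12

1713 = 21·81 + 12, so 1713 ≡ 12 (mod 81).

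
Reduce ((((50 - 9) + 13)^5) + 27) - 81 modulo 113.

50 - 9 = 41
41 + 13 = 54
(54)^5 ≡ 33 (mod 113)
33 + 27 = 60
60 - 81 = -21 ≡ 92 (mod 113)

92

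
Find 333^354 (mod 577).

Compute successive squares:
333^1 ≡ 333 (mod 577)
333^2 ≡ 333^2 = 110889 ≡ 105 (mod 577)
333^4 ≡ 105^2 = 11025 ≡ 62 (mod 577)
333^8 ≡ 62^2 = 3844 ≡ 382 (mod 577)
333^16 ≡ 382^2 = 145924 ≡ 520 (mod 577)
333^32 ≡ 520^2 = 270400 ≡ 364 (mod 577)
333^64 ≡ 364^2 = 132496 ≡ 363 (mod 577)
333^128 ≡ 363^2 = 131769 ≡ 213 (mod 577)
333^256 ≡ 213^2 = 45369 ≡ 363 (mod 577)
333^354 = 333^256 × 333^64 × 333^32 × 333^2 ≡ 363 × 363 × 364 × 105 (mod 577).
Accumulate the product:
363 × 363 = 131769 ≡ 213
213 × 364 = 77532 ≡ 214
214 × 105 = 22470 ≡ 544

544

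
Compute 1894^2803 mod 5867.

Compute successive squares:
2803 in binary is 101011110011, i.e. 2803 = 2048 + 512 + 128 + 64 + 32 + 16 + 2 + 1.
1894^1 ≡ 1894 (mod 5867)
1894^2 ≡ 1894^2 = 3587236 ≡ 2499 (mod 5867)
1894^4 ≡ 2499^2 = 6245001 ≡ 2513 (mod 5867)
1894^8 ≡ 2513^2 = 6315169 ≡ 2277 (mod 5867)
1894^16 ≡ 2277^2 = 5184729 ≡ 4168 (mod 5867)
1894^32 ≡ 4168^2 = 17372224 ≡ 37 (mod 5867)
1894^64 ≡ 37^2 = 1369 (mod 5867)
1894^128 ≡ 1369^2 = 1874161 ≡ 2588 (mod 5867)
1894^256 ≡ 2588^2 = 6697744 ≡ 3497 (mod 5867)
1894^512 ≡ 3497^2 = 12229009 ≡ 2181 (mod 5867)
1894^1024 ≡ 2181^2 = 4756761 ≡ 4491 (mod 5867)
1894^2048 ≡ 4491^2 = 20169081 ≡ 4202 (mod 5867)
1894^2803 = 1894^2048 × 1894^512 × 1894^128 × 1894^64 × 1894^32 × 1894^16 × 1894^2 × 1894^1 ≡ 4202 × 2181 × 2588 × 1369 × 37 × 4168 × 2499 × 1894 (mod 5867).
Accumulate the product:
4202 × 2181 = 9164562 ≡ 308
308 × 2588 = 797104 ≡ 5059
5059 × 1369 = 6925771 ≡ 2711
2711 × 37 = 100307 ≡ 568
568 × 4168 = 2367424 ≡ 3023
3023 × 2499 = 7554477 ≡ 3648
3648 × 1894 = 6909312 ≡ 3853

3853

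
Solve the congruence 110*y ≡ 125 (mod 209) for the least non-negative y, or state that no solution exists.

gcd(110, 209) = 11, and 11 does not divide 125.
So the congruence has no solution.

no solution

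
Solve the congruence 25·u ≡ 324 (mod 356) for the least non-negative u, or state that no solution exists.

gcd(25, 356) = 1, so a unique solution mod 356 exists.
25⁻¹ ≡ 57 (mod 356).
u ≡ 57·324 ≡ 312 (mod 356).

312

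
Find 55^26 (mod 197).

175

26 in binary is 11010, i.e. 26 = 16 + 8 + 2.
55^1 ≡ 55 (mod 197)
55^2 ≡ 55^2 = 3025 ≡ 70 (mod 197)
55^4 ≡ 70^2 = 4900 ≡ 172 (mod 197)
55^8 ≡ 172^2 = 29584 ≡ 34 (mod 197)
55^16 ≡ 34^2 = 1156 ≡ 171 (mod 197)
55^26 = 55^16 * 55^8 * 55^2 ≡ 171 * 34 * 70 (mod 197).
Accumulate the product:
171 * 34 = 5814 ≡ 101
101 * 70 = 7070 ≡ 175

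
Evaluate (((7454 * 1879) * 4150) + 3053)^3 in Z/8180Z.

7454 * 1879 = 14006066 ≡ 1906 (mod 8180)
1906 * 4150 = 7909900 ≡ 8020 (mod 8180)
8020 + 3053 = 11073 ≡ 2893 (mod 8180)
(2893)^3 ≡ 7777 (mod 8180)

7777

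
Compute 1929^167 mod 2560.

249

Compute successive squares:
167 in binary is 10100111, i.e. 167 = 128 + 32 + 4 + 2 + 1.
1929^1 ≡ 1929 (mod 2560)
1929^2 ≡ 1929^2 = 3721041 ≡ 1361 (mod 2560)
1929^4 ≡ 1361^2 = 1852321 ≡ 1441 (mod 2560)
1929^8 ≡ 1441^2 = 2076481 ≡ 321 (mod 2560)
1929^16 ≡ 321^2 = 103041 ≡ 641 (mod 2560)
1929^32 ≡ 641^2 = 410881 ≡ 1281 (mod 2560)
1929^64 ≡ 1281^2 = 1640961 ≡ 1 (mod 2560)
1929^128 ≡ 1^2 = 1 (mod 2560)
1929^167 = 1929^128 * 1929^32 * 1929^4 * 1929^2 * 1929^1 ≡ 1 * 1281 * 1441 * 1361 * 1929 (mod 2560).
Accumulate the product:
1 * 1281 = 1281
1281 * 1441 = 1845921 ≡ 161
161 * 1361 = 219121 ≡ 1521
1521 * 1929 = 2934009 ≡ 249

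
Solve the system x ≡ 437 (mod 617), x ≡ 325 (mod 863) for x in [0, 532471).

617⁻¹ mod 863: 617×649 ≡ 1 (mod 863), so 617⁻¹ ≡ 649.
x = 437 + 617×((325 − 437)×649 mod 863) = 437 + 617×667 = 411976.

411976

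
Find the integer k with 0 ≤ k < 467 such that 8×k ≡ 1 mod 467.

Run the extended Euclidean algorithm:
467 = 58·8 + 3
8 = 2·3 + 2
3 = 1·2 + 1
2 = 2·1 + 0
gcd(8, 467) = 1, so the inverse exists.
Bézout: 1 = 3·467 − 175·8.
So 8⁻¹ ≡ −175 ≡ 292 (mod 467).

292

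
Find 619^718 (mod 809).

676

By square-and-multiply:
718 in binary is 1011001110, i.e. 718 = 512 + 128 + 64 + 8 + 4 + 2.
619^1 ≡ 619 (mod 809)
619^2 ≡ 619^2 = 383161 ≡ 504 (mod 809)
619^4 ≡ 504^2 = 254016 ≡ 799 (mod 809)
619^8 ≡ 799^2 = 638401 ≡ 100 (mod 809)
619^16 ≡ 100^2 = 10000 ≡ 292 (mod 809)
619^32 ≡ 292^2 = 85264 ≡ 319 (mod 809)
619^64 ≡ 319^2 = 101761 ≡ 636 (mod 809)
619^128 ≡ 636^2 = 404496 ≡ 805 (mod 809)
619^256 ≡ 805^2 = 648025 ≡ 16 (mod 809)
619^512 ≡ 16^2 = 256 (mod 809)
619^718 = 619^512 · 619^128 · 619^64 · 619^8 · 619^4 · 619^2 ≡ 256 · 805 · 636 · 100 · 799 · 504 (mod 809).
Accumulate the product:
256 · 805 = 206080 ≡ 594
594 · 636 = 377784 ≡ 790
790 · 100 = 79000 ≡ 527
527 · 799 = 421073 ≡ 393
393 · 504 = 198072 ≡ 676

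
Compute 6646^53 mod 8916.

4768

53 in binary is 110101, i.e. 53 = 32 + 16 + 4 + 1.
6646^1 ≡ 6646 (mod 8916)
6646^2 ≡ 6646^2 = 44169316 ≡ 8368 (mod 8916)
6646^4 ≡ 8368^2 = 70023424 ≡ 6076 (mod 8916)
6646^8 ≡ 6076^2 = 36917776 ≡ 5536 (mod 8916)
6646^16 ≡ 5536^2 = 30647296 ≡ 3004 (mod 8916)
6646^32 ≡ 3004^2 = 9024016 ≡ 1024 (mod 8916)
6646^53 = 6646^32 × 6646^16 × 6646^4 × 6646^1 ≡ 1024 × 3004 × 6076 × 6646 (mod 8916).
Accumulate the product:
1024 × 3004 = 3076096 ≡ 76
76 × 6076 = 461776 ≡ 7060
7060 × 6646 = 46920760 ≡ 4768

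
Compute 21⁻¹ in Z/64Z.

64 = 3×21 + 1
21 = 21×1 + 0
gcd(21, 64) = 1, so the inverse exists.
Bézout: 1 = 1×64 − 3×21.
So 21⁻¹ ≡ −3 ≡ 61 (mod 64).

61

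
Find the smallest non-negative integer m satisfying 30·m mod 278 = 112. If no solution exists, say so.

13

gcd(30, 278) = 2, and 2 | 112, so solutions exist.
Divide through by 2: 15·m mod 139 = 56.
15⁻¹ ≡ 102 (mod 139).
m ≡ 102·56 ≡ 13 (mod 139).
The smallest non-negative solution is m = 13.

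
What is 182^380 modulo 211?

101

380 in binary is 101111100, i.e. 380 = 256 + 64 + 32 + 16 + 8 + 4.
182^1 ≡ 182 (mod 211)
182^2 ≡ 182^2 = 33124 ≡ 208 (mod 211)
182^4 ≡ 208^2 = 43264 ≡ 9 (mod 211)
182^8 ≡ 9^2 = 81 (mod 211)
182^16 ≡ 81^2 = 6561 ≡ 20 (mod 211)
182^32 ≡ 20^2 = 400 ≡ 189 (mod 211)
182^64 ≡ 189^2 = 35721 ≡ 62 (mod 211)
182^128 ≡ 62^2 = 3844 ≡ 46 (mod 211)
182^256 ≡ 46^2 = 2116 ≡ 6 (mod 211)
182^380 = 182^256 · 182^64 · 182^32 · 182^16 · 182^8 · 182^4 ≡ 6 · 62 · 189 · 20 · 81 · 9 (mod 211).
Accumulate the product:
6 · 62 = 372 ≡ 161
161 · 189 = 30429 ≡ 45
45 · 20 = 900 ≡ 56
56 · 81 = 4536 ≡ 105
105 · 9 = 945 ≡ 101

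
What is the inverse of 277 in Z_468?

49

Run the extended Euclidean algorithm:
468 = 1·277 + 191
277 = 1·191 + 86
191 = 2·86 + 19
86 = 4·19 + 10
19 = 1·10 + 9
10 = 1·9 + 1
9 = 9·1 + 0
gcd(277, 468) = 1, so the inverse exists.
Bézout: 1 = −29·468 + 49·277.
So 277⁻¹ ≡ 49 (mod 468).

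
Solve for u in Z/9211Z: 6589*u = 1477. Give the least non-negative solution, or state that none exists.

4893

gcd(6589, 9211) = 1, so a unique solution mod 9211 exists.
6589⁻¹ ≡ 7992 (mod 9211).
u ≡ 7992*1477 ≡ 4893 (mod 9211).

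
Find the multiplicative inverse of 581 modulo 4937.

3297

4937 = 8*581 + 289
581 = 2*289 + 3
289 = 96*3 + 1
3 = 3*1 + 0
gcd(581, 4937) = 1, so the inverse exists.
Bézout: 1 = 193*4937 − 1640*581.
So 581⁻¹ ≡ −1640 ≡ 3297 (mod 4937).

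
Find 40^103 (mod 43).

40^1 ≡ 40 (mod 43)
40^2 ≡ 40^2 = 1600 ≡ 9 (mod 43)
40^4 ≡ 9^2 = 81 ≡ 38 (mod 43)
40^8 ≡ 38^2 = 1444 ≡ 25 (mod 43)
40^16 ≡ 25^2 = 625 ≡ 23 (mod 43)
40^32 ≡ 23^2 = 529 ≡ 13 (mod 43)
40^64 ≡ 13^2 = 169 ≡ 40 (mod 43)
40^103 = 40^64 * 40^32 * 40^4 * 40^2 * 40^1 ≡ 40 * 13 * 38 * 9 * 40 (mod 43).
Accumulate the product:
40 * 13 = 520 ≡ 4
4 * 38 = 152 ≡ 23
23 * 9 = 207 ≡ 35
35 * 40 = 1400 ≡ 24

24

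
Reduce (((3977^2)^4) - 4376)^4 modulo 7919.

4518

(3977)^2 ≡ 2286 (mod 7919)
(2286)^4 ≡ 7125 (mod 7919)
7125 - 4376 = 2749
(2749)^4 ≡ 4518 (mod 7919)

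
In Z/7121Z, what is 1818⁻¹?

1179

Run the extended Euclidean algorithm:
7121 = 3×1818 + 1667
1818 = 1×1667 + 151
1667 = 11×151 + 6
151 = 25×6 + 1
6 = 6×1 + 0
gcd(1818, 7121) = 1, so the inverse exists.
Back-substitute for 1:
1 = 1×151 − 25×6
  = −25×1667 + 276×151
  = 276×1818 − 301×1667
  = −301×7121 + 1179×1818
So 1818⁻¹ ≡ 1179 (mod 7121).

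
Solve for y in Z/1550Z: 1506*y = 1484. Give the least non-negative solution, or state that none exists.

389

gcd(1506, 1550) = 2, and 2 | 1484, so solutions exist.
Divide through by 2: 753*y ≡ 742 (mod 775).
753⁻¹ ≡ 317 (mod 775).
y ≡ 317*742 ≡ 389 (mod 775).
The smallest non-negative solution is y = 389.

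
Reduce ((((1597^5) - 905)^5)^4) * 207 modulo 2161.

206

(1597)^5 ≡ 189 (mod 2161)
189 - 905 = -716 ≡ 1445 (mod 2161)
(1445)^5 ≡ 2106 (mod 2161)
(2106)^4 ≡ 951 (mod 2161)
951 * 207 = 196857 ≡ 206 (mod 2161)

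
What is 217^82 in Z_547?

Using repeated squaring:
217^1 ≡ 217 (mod 547)
217^2 ≡ 217^2 = 47089 ≡ 47 (mod 547)
217^4 ≡ 47^2 = 2209 ≡ 21 (mod 547)
217^8 ≡ 21^2 = 441 (mod 547)
217^16 ≡ 441^2 = 194481 ≡ 296 (mod 547)
217^32 ≡ 296^2 = 87616 ≡ 96 (mod 547)
217^64 ≡ 96^2 = 9216 ≡ 464 (mod 547)
217^82 = 217^64 * 217^16 * 217^2 ≡ 464 * 296 * 47 (mod 547).
Accumulate the product:
464 * 296 = 137344 ≡ 47
47 * 47 = 2209 ≡ 21

21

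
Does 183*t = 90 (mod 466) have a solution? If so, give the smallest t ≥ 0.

138

gcd(183, 466) = 1, so a unique solution mod 466 exists.
183⁻¹ ≡ 219 (mod 466).
t ≡ 219*90 ≡ 138 (mod 466).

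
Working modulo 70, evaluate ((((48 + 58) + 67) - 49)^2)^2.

48 + 58 = 106 ≡ 36 (mod 70)
36 + 67 = 103 ≡ 33 (mod 70)
33 - 49 = -16 ≡ 54 (mod 70)
(54)^2 ≡ 46 (mod 70)
(46)^2 ≡ 16 (mod 70)

16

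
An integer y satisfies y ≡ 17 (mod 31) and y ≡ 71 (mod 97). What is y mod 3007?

265

31⁻¹ mod 97: 31·72 ≡ 1 (mod 97), so 31⁻¹ ≡ 72.
y = 17 + 31·((71 − 17)·72 mod 97) = 17 + 31·8 = 265.
Check: 265 mod 31 = 17, 265 mod 97 = 71. ✓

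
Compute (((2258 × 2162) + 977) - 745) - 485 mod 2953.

234

2258 × 2162 = 4881796 ≡ 487 (mod 2953)
487 + 977 = 1464
1464 - 745 = 719
719 - 485 = 234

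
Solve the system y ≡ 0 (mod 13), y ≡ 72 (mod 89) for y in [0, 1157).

962

13⁻¹ mod 89: 13*48 ≡ 1 (mod 89), so 13⁻¹ ≡ 48.
y = 0 + 13*((72 − 0)*48 mod 89) = 0 + 13*74 = 962.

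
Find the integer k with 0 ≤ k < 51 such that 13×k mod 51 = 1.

4

Apply the Euclidean algorithm and back-substitute:
51 = 3·13 + 12
13 = 1·12 + 1
12 = 12·1 + 0
gcd(13, 51) = 1, so the inverse exists.
Bézout: 1 = −1·51 + 4·13.
So 13⁻¹ ≡ 4 (mod 51).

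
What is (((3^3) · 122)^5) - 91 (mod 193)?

(3)^3 ≡ 27 (mod 193)
27 · 122 = 3294 ≡ 13 (mod 193)
(13)^5 ≡ 154 (mod 193)
154 - 91 = 63

63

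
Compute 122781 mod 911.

122781 = 134×911 + 707, so 122781 ≡ 707 (mod 911).

707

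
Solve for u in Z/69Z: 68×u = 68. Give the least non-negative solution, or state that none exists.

1

gcd(68, 69) = 1, so a unique solution mod 69 exists.
68⁻¹ ≡ 68 (mod 69).
u ≡ 68×68 ≡ 1 (mod 69).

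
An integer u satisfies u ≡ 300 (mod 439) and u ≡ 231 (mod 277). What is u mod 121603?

439⁻¹ mod 277: 439×224 ≡ 1 (mod 277), so 439⁻¹ ≡ 224.
u = 300 + 439×((231 − 300)×224 mod 277) = 300 + 439×56 = 24884.
Check: 24884 mod 439 = 300, 24884 mod 277 = 231. ✓

24884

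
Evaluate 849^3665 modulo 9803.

By square-and-multiply:
3665 in binary is 111001010001, i.e. 3665 = 2048 + 1024 + 512 + 64 + 16 + 1.
849^1 ≡ 849 (mod 9803)
849^2 ≡ 849^2 = 720801 ≡ 5182 (mod 9803)
849^4 ≡ 5182^2 = 26853124 ≡ 2707 (mod 9803)
849^8 ≡ 2707^2 = 7327849 ≡ 5008 (mod 9803)
849^16 ≡ 5008^2 = 25080064 ≡ 3990 (mod 9803)
849^32 ≡ 3990^2 = 15920100 ≡ 28 (mod 9803)
849^64 ≡ 28^2 = 784 (mod 9803)
849^128 ≡ 784^2 = 614656 ≡ 6870 (mod 9803)
849^256 ≡ 6870^2 = 47196900 ≡ 5258 (mod 9803)
849^512 ≡ 5258^2 = 27646564 ≡ 2104 (mod 9803)
849^1024 ≡ 2104^2 = 4426816 ≡ 5663 (mod 9803)
849^2048 ≡ 5663^2 = 32069569 ≡ 3956 (mod 9803)
849^3665 = 849^2048 * 849^1024 * 849^512 * 849^64 * 849^16 * 849^1 ≡ 3956 * 5663 * 2104 * 784 * 3990 * 849 (mod 9803).
Accumulate the product:
3956 * 5663 = 22402828 ≡ 2973
2973 * 2104 = 6255192 ≡ 878
878 * 784 = 688352 ≡ 2142
2142 * 3990 = 8546580 ≡ 8167
8167 * 849 = 6933783 ≡ 3062

3062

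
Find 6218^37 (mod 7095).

4673

37 in binary is 100101, i.e. 37 = 32 + 4 + 1.
6218^1 ≡ 6218 (mod 7095)
6218^2 ≡ 6218^2 = 38663524 ≡ 2869 (mod 7095)
6218^4 ≡ 2869^2 = 8231161 ≡ 961 (mod 7095)
6218^8 ≡ 961^2 = 923521 ≡ 1171 (mod 7095)
6218^16 ≡ 1171^2 = 1371241 ≡ 1906 (mod 7095)
6218^32 ≡ 1906^2 = 3632836 ≡ 196 (mod 7095)
6218^37 = 6218^32 × 6218^4 × 6218^1 ≡ 196 × 961 × 6218 (mod 7095).
Accumulate the product:
196 × 961 = 188356 ≡ 3886
3886 × 6218 = 24163148 ≡ 4673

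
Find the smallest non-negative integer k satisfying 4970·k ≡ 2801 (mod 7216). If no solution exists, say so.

no solution

gcd(4970, 7216) = 2, and 2 does not divide 2801.
So the congruence has no solution.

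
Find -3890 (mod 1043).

-3890 = -4×1043 + 282, so -3890 ≡ 282 (mod 1043).

282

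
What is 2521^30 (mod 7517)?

3593

2521^1 ≡ 2521 (mod 7517)
2521^2 ≡ 2521^2 = 6355441 ≡ 3576 (mod 7517)
2521^4 ≡ 3576^2 = 12787776 ≡ 1359 (mod 7517)
2521^8 ≡ 1359^2 = 1846881 ≡ 5216 (mod 7517)
2521^16 ≡ 5216^2 = 27206656 ≡ 2633 (mod 7517)
2521^30 = 2521^16 * 2521^8 * 2521^4 * 2521^2 ≡ 2633 * 5216 * 1359 * 3576 (mod 7517).
Accumulate the product:
2633 * 5216 = 13733728 ≡ 169
169 * 1359 = 229671 ≡ 4161
4161 * 3576 = 14879736 ≡ 3593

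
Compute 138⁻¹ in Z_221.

213

Apply the Euclidean algorithm and back-substitute:
221 = 1·138 + 83
138 = 1·83 + 55
83 = 1·55 + 28
55 = 1·28 + 27
28 = 1·27 + 1
27 = 27·1 + 0
gcd(138, 221) = 1, so the inverse exists.
Back-substitute for 1:
1 = 1·28 − 1·27
  = −1·55 + 2·28
  = 2·83 − 3·55
  = −3·138 + 5·83
  = 5·221 − 8·138
So 138⁻¹ ≡ −8 ≡ 213 (mod 221).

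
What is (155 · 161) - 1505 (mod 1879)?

155 · 161 = 24955 ≡ 528 (mod 1879)
528 - 1505 = -977 ≡ 902 (mod 1879)

902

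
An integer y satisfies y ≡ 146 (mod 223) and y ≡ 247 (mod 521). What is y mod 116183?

223⁻¹ mod 521: 223×257 ≡ 1 (mod 521), so 223⁻¹ ≡ 257.
y = 146 + 223×((247 − 146)×257 mod 521) = 146 + 223×428 = 95590.

95590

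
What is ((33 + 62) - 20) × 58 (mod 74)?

58

33 + 62 = 95 ≡ 21 (mod 74)
21 - 20 = 1
1 × 58 = 58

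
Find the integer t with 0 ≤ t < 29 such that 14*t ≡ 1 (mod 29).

27

29 = 2·14 + 1
14 = 14·1 + 0
gcd(14, 29) = 1, so the inverse exists.
Back-substitute for 1:
1 = 1·29 − 2·14
So 14⁻¹ ≡ −2 ≡ 27 (mod 29).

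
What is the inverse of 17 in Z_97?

Run the extended Euclidean algorithm:
97 = 5·17 + 12
17 = 1·12 + 5
12 = 2·5 + 2
5 = 2·2 + 1
2 = 2·1 + 0
gcd(17, 97) = 1, so the inverse exists.
Back-substitute for 1:
1 = 1·5 − 2·2
  = −2·12 + 5·5
  = 5·17 − 7·12
  = −7·97 + 40·17
So 17⁻¹ ≡ 40 (mod 97).

40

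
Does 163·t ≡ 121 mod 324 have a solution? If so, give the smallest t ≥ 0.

283

gcd(163, 324) = 1, so a unique solution mod 324 exists.
163⁻¹ ≡ 163 (mod 324).
t ≡ 163·121 ≡ 283 (mod 324).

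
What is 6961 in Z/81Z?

76

6961 = 85·81 + 76, so 6961 ≡ 76 (mod 81).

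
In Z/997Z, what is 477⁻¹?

255

Run the extended Euclidean algorithm:
997 = 2·477 + 43
477 = 11·43 + 4
43 = 10·4 + 3
4 = 1·3 + 1
3 = 3·1 + 0
gcd(477, 997) = 1, so the inverse exists.
Back-substitute for 1:
1 = 1·4 − 1·3
  = −1·43 + 11·4
  = 11·477 − 122·43
  = −122·997 + 255·477
So 477⁻¹ ≡ 255 (mod 997).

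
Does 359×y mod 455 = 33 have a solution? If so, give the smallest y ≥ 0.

gcd(359, 455) = 1, so a unique solution mod 455 exists.
359⁻¹ ≡ 109 (mod 455).
y ≡ 109×33 ≡ 412 (mod 455).

412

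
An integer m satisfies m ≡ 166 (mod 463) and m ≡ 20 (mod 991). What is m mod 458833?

463⁻¹ mod 991: 463*869 ≡ 1 (mod 991), so 463⁻¹ ≡ 869.
m = 166 + 463*((20 − 166)*869 mod 991) = 166 + 463*965 = 446961.
Check: 446961 mod 463 = 166, 446961 mod 991 = 20. ✓

446961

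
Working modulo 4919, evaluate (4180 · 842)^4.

1459

4180 · 842 = 3519560 ≡ 2475 (mod 4919)
(2475)^4 ≡ 1459 (mod 4919)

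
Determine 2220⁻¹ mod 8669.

4807

By the extended Euclidean algorithm:
8669 = 3·2220 + 2009
2220 = 1·2009 + 211
2009 = 9·211 + 110
211 = 1·110 + 101
110 = 1·101 + 9
101 = 11·9 + 2
9 = 4·2 + 1
2 = 2·1 + 0
gcd(2220, 8669) = 1, so the inverse exists.
Bézout: 1 = 989·8669 − 3862·2220.
So 2220⁻¹ ≡ −3862 ≡ 4807 (mod 8669).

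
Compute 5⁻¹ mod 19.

19 = 3×5 + 4
5 = 1×4 + 1
4 = 4×1 + 0
gcd(5, 19) = 1, so the inverse exists.
Bézout: 1 = −1×19 + 4×5.
So 5⁻¹ ≡ 4 (mod 19).

4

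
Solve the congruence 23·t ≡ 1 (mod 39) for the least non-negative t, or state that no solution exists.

gcd(23, 39) = 1, so a unique solution mod 39 exists.
23⁻¹ ≡ 17 (mod 39).
t ≡ 17·1 ≡ 17 (mod 39).

17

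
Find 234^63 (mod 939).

906

63 in binary is 111111, i.e. 63 = 32 + 16 + 8 + 4 + 2 + 1.
234^1 ≡ 234 (mod 939)
234^2 ≡ 234^2 = 54756 ≡ 294 (mod 939)
234^4 ≡ 294^2 = 86436 ≡ 48 (mod 939)
234^8 ≡ 48^2 = 2304 ≡ 426 (mod 939)
234^16 ≡ 426^2 = 181476 ≡ 249 (mod 939)
234^32 ≡ 249^2 = 62001 ≡ 27 (mod 939)
234^63 = 234^32 * 234^16 * 234^8 * 234^4 * 234^2 * 234^1 ≡ 27 * 249 * 426 * 48 * 294 * 234 (mod 939).
Accumulate the product:
27 * 249 = 6723 ≡ 150
150 * 426 = 63900 ≡ 48
48 * 48 = 2304 ≡ 426
426 * 294 = 125244 ≡ 357
357 * 234 = 83538 ≡ 906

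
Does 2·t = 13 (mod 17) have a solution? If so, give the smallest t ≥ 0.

gcd(2, 17) = 1, so a unique solution mod 17 exists.
2⁻¹ ≡ 9 (mod 17).
t ≡ 9·13 ≡ 15 (mod 17).

15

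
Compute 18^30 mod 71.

Using repeated squaring:
18^1 ≡ 18 (mod 71)
18^2 ≡ 18^2 = 324 ≡ 40 (mod 71)
18^4 ≡ 40^2 = 1600 ≡ 38 (mod 71)
18^8 ≡ 38^2 = 1444 ≡ 24 (mod 71)
18^16 ≡ 24^2 = 576 ≡ 8 (mod 71)
18^30 = 18^16 * 18^8 * 18^4 * 18^2 ≡ 8 * 24 * 38 * 40 (mod 71).
Accumulate the product:
8 * 24 = 192 ≡ 50
50 * 38 = 1900 ≡ 54
54 * 40 = 2160 ≡ 30

30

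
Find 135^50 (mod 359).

Compute successive squares:
50 in binary is 110010, i.e. 50 = 32 + 16 + 2.
135^1 ≡ 135 (mod 359)
135^2 ≡ 135^2 = 18225 ≡ 275 (mod 359)
135^4 ≡ 275^2 = 75625 ≡ 235 (mod 359)
135^8 ≡ 235^2 = 55225 ≡ 298 (mod 359)
135^16 ≡ 298^2 = 88804 ≡ 131 (mod 359)
135^32 ≡ 131^2 = 17161 ≡ 288 (mod 359)
135^50 = 135^32 · 135^16 · 135^2 ≡ 288 · 131 · 275 (mod 359).
Accumulate the product:
288 · 131 = 37728 ≡ 33
33 · 275 = 9075 ≡ 100

100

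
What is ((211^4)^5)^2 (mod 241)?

(211)^4 ≡ 240 (mod 241)
(240)^5 ≡ 240 (mod 241)
(240)^2 ≡ 1 (mod 241)

1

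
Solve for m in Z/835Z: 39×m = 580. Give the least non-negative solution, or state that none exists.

gcd(39, 835) = 1, so a unique solution mod 835 exists.
39⁻¹ ≡ 364 (mod 835).
m ≡ 364×580 ≡ 700 (mod 835).

700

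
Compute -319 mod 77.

-319 = -5*77 + 66, so -319 ≡ 66 (mod 77).

66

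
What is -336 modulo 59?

18

-336 = -6*59 + 18, so -336 ≡ 18 (mod 59).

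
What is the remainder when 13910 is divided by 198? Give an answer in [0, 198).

50

13910 = 70×198 + 50, so 13910 ≡ 50 (mod 198).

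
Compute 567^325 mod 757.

583

325 in binary is 101000101, i.e. 325 = 256 + 64 + 4 + 1.
567^1 ≡ 567 (mod 757)
567^2 ≡ 567^2 = 321489 ≡ 521 (mod 757)
567^4 ≡ 521^2 = 271441 ≡ 435 (mod 757)
567^8 ≡ 435^2 = 189225 ≡ 732 (mod 757)
567^16 ≡ 732^2 = 535824 ≡ 625 (mod 757)
567^32 ≡ 625^2 = 390625 ≡ 13 (mod 757)
567^64 ≡ 13^2 = 169 (mod 757)
567^128 ≡ 169^2 = 28561 ≡ 552 (mod 757)
567^256 ≡ 552^2 = 304704 ≡ 390 (mod 757)
567^325 = 567^256 * 567^64 * 567^4 * 567^1 ≡ 390 * 169 * 435 * 567 (mod 757).
Accumulate the product:
390 * 169 = 65910 ≡ 51
51 * 435 = 22185 ≡ 232
232 * 567 = 131544 ≡ 583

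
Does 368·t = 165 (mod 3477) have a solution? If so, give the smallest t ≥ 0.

gcd(368, 3477) = 1, so a unique solution mod 3477 exists.
368⁻¹ ≡ 3203 (mod 3477).
t ≡ 3203·165 ≡ 3468 (mod 3477).

3468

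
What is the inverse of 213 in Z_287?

287 = 1×213 + 74
213 = 2×74 + 65
74 = 1×65 + 9
65 = 7×9 + 2
9 = 4×2 + 1
2 = 2×1 + 0
gcd(213, 287) = 1, so the inverse exists.
Back-substitute for 1:
1 = 1×9 − 4×2
  = −4×65 + 29×9
  = 29×74 − 33×65
  = −33×213 + 95×74
  = 95×287 − 128×213
So 213⁻¹ ≡ −128 ≡ 159 (mod 287).

159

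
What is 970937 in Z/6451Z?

970937 = 150×6451 + 3287, so 970937 ≡ 3287 (mod 6451).

3287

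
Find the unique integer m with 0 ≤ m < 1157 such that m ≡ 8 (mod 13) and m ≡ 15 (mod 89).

905

13⁻¹ mod 89: 13×48 ≡ 1 (mod 89), so 13⁻¹ ≡ 48.
m = 8 + 13×((15 − 8)×48 mod 89) = 8 + 13×69 = 905.
Check: 905 mod 13 = 8, 905 mod 89 = 15. ✓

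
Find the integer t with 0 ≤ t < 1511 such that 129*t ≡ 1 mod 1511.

82

By the extended Euclidean algorithm:
1511 = 11·129 + 92
129 = 1·92 + 37
92 = 2·37 + 18
37 = 2·18 + 1
18 = 18·1 + 0
gcd(129, 1511) = 1, so the inverse exists.
Bézout: 1 = −7·1511 + 82·129.
So 129⁻¹ ≡ 82 (mod 1511).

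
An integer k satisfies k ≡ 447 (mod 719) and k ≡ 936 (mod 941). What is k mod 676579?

719⁻¹ mod 941: 719×657 ≡ 1 (mod 941), so 719⁻¹ ≡ 657.
k = 447 + 719×((936 − 447)×657 mod 941) = 447 + 719×392 = 282295.
Check: 282295 mod 719 = 447, 282295 mod 941 = 936. ✓

282295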